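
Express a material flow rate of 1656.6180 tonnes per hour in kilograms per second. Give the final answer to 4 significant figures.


m_dot = 1656.6180 * 1000 / 3600
m_dot = 460.2 kg/s


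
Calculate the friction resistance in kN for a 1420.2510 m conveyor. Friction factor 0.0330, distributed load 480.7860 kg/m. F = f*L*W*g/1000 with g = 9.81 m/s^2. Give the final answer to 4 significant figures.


F = 0.0330 * 1420.2510 * 480.7860 * 9.81 / 1000
F = 221.1 kN


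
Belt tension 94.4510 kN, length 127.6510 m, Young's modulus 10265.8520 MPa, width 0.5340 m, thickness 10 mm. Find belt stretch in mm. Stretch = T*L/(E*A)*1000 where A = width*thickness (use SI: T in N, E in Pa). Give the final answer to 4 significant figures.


A = 0.5340 * 0.01 = 0.00534 m^2
Stretch = 94.4510*1000 * 127.6510 / (10265.8520e6 * 0.00534) * 1000
Stretch = 219.9 mm


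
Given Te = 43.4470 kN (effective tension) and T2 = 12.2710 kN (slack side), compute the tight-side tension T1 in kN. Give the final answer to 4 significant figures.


T1 = Te + T2 = 43.4470 + 12.2710
T1 = 55.72 kN


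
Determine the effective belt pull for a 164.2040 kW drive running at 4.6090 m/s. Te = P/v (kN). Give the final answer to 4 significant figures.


Te = P / v = 164.2040 / 4.6090
Te = 35.63 kN


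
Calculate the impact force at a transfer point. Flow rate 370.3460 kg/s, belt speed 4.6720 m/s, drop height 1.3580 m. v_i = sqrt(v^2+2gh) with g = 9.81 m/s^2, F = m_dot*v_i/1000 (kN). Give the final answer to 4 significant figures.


v_i = sqrt(4.6720^2 + 2*9.81*1.3580) = 6.96215 m/s
F = 370.3460 * 6.96215 / 1000
F = 2.578 kN


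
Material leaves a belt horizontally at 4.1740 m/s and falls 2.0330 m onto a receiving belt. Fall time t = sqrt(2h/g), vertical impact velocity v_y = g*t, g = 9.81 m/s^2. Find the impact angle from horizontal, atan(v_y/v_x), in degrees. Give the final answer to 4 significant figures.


t = sqrt(2*2.0330/9.81) = 0.643797 s
v_y = 9.81 * 0.643797 = 6.31565 m/s
angle = atan(6.31565 / 4.1740) = 56.54 deg


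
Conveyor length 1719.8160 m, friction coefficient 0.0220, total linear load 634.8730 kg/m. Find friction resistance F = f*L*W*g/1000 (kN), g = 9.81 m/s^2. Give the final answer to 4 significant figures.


F = 0.0220 * 1719.8160 * 634.8730 * 9.81 / 1000
F = 235.6 kN


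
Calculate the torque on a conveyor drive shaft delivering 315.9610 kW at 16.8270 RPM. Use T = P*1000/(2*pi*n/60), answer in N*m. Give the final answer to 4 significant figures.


omega = 2*pi*16.8270/60 = 1.76212 rad/s
T = 315.9610*1000 / 1.76212
T = 179300 N*m


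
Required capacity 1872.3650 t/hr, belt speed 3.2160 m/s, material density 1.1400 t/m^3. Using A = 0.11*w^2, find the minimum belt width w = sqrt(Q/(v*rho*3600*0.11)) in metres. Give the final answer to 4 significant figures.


A_req = 1872.3650 / (3.2160 * 1.1400 * 3600) = 0.141862 m^2
w = sqrt(0.141862 / 0.11)
w = 1.136 m


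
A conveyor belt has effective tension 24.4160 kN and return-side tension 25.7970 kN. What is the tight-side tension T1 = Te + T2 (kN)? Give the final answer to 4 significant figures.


T1 = Te + T2 = 24.4160 + 25.7970
T1 = 50.21 kN


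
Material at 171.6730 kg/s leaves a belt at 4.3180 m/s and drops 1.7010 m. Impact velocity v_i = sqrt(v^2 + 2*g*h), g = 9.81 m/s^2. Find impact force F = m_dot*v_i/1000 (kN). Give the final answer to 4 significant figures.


v_i = sqrt(4.3180^2 + 2*9.81*1.7010) = 7.2124 m/s
F = 171.6730 * 7.2124 / 1000
F = 1.238 kN


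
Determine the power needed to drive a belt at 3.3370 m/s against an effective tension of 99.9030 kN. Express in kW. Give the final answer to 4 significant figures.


P = Te * v = 99.9030 * 3.3370
P = 333.4 kW


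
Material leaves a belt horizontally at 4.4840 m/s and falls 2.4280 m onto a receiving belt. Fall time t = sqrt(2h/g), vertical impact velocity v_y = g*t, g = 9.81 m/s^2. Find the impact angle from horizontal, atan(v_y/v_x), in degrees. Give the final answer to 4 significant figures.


t = sqrt(2*2.4280/9.81) = 0.703566 s
v_y = 9.81 * 0.703566 = 6.90198 m/s
angle = atan(6.90198 / 4.4840) = 56.99 deg


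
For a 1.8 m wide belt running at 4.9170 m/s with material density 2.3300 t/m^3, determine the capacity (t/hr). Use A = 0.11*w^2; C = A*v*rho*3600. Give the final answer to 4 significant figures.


A = 0.11 * 1.8^2 = 0.3564 m^2
C = 0.3564 * 4.9170 * 2.3300 * 3600
C = 14700 t/hr


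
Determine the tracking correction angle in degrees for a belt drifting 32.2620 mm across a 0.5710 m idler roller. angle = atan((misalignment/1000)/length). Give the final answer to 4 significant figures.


misalign_m = 32.2620 / 1000 = 0.032262 m
angle = atan(0.032262 / 0.5710)
angle = 3.234 deg


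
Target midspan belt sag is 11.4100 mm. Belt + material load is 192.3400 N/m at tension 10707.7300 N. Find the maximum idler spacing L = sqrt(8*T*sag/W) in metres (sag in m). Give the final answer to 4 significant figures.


sag = 11.4100/1000 = 0.011410 m
L = sqrt(8 * 10707.7300 * 0.011410 / 192.3400)
L = 2.254 m


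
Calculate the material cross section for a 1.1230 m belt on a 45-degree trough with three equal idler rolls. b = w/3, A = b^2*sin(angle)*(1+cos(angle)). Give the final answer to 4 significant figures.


b = 1.1230/3 = 0.374333 m
A = 0.374333^2 * sin(45 deg) * (1 + cos(45 deg))
A = 0.1691 m^2


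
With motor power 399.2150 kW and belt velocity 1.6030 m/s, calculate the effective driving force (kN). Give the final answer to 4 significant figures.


Te = P / v = 399.2150 / 1.6030
Te = 249.0 kN


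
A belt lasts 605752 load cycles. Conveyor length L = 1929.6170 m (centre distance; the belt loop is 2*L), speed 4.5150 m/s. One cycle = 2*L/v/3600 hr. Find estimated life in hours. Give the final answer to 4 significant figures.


cycle_time = 2 * 1929.6170 / 4.5150 / 3600 = 0.237433 hr
life = 605752 * 0.237433 = 143800 hours


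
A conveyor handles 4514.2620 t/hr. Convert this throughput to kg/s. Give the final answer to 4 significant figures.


m_dot = 4514.2620 * 1000 / 3600
m_dot = 1254 kg/s


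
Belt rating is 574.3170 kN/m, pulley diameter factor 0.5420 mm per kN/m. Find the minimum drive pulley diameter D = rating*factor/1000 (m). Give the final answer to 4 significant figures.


D = 574.3170 * 0.5420 / 1000
D = 0.3113 m


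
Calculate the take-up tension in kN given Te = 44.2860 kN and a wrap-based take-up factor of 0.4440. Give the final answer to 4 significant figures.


T_tu = 44.2860 * 0.4440
T_tu = 19.66 kN


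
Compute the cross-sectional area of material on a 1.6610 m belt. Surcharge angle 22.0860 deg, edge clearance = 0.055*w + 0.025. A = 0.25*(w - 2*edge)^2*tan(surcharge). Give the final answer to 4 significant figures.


edge = 0.055*1.6610 + 0.025 = 0.116355 m
ew = 1.6610 - 2*0.116355 = 1.42829 m
A = 0.25 * 1.42829^2 * tan(22.0860 deg)
A = 0.2069 m^2


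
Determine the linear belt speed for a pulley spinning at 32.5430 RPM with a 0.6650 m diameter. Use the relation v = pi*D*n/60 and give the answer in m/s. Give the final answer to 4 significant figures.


v = pi * 0.6650 * 32.5430 / 60
v = 1.133 m/s


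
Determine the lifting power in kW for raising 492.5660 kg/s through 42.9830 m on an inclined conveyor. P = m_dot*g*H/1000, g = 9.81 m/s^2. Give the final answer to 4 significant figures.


P = 492.5660 * 9.81 * 42.9830 / 1000
P = 207.7 kW


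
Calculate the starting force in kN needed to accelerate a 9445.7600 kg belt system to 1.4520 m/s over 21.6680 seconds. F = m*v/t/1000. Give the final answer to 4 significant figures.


F = 9445.7600 * 1.4520 / 21.6680 / 1000
F = 0.6330 kN


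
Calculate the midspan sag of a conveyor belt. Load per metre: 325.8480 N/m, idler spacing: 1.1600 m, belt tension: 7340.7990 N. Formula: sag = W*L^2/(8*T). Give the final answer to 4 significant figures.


sag = 325.8480 * 1.1600^2 / (8 * 7340.7990)
sag = 0.007466 m


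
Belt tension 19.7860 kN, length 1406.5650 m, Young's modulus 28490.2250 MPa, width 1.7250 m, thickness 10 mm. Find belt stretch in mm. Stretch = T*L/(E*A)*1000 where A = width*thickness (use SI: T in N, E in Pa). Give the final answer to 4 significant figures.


A = 1.7250 * 0.01 = 0.01725 m^2
Stretch = 19.7860*1000 * 1406.5650 / (28490.2250e6 * 0.01725) * 1000
Stretch = 56.63 mm


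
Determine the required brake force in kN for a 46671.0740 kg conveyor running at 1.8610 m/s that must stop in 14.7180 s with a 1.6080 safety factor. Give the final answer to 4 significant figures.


F = 46671.0740 * 1.8610 / 14.7180 * 1.6080 / 1000
F = 9.489 kN


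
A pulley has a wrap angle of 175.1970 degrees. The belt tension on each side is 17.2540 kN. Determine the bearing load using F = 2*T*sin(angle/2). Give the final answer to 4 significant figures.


F = 2 * 17.2540 * sin(175.1970/2 deg)
F = 34.48 kN


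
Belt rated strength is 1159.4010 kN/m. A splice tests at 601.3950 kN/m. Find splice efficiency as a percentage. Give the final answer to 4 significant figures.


Eff = 601.3950 / 1159.4010 * 100
Eff = 51.87 %


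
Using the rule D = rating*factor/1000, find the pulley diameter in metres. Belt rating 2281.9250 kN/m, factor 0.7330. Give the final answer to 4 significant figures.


D = 2281.9250 * 0.7330 / 1000
D = 1.673 m


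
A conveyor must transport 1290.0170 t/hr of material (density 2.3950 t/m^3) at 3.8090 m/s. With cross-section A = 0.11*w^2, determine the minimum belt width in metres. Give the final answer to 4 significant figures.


A_req = 1290.0170 / (3.8090 * 2.3950 * 3600) = 0.0392804 m^2
w = sqrt(0.0392804 / 0.11)
w = 0.5976 m


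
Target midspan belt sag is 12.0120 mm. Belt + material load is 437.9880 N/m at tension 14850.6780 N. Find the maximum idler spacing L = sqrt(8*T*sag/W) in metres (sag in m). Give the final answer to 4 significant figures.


sag = 12.0120/1000 = 0.012012 m
L = sqrt(8 * 14850.6780 * 0.012012 / 437.9880)
L = 1.805 m


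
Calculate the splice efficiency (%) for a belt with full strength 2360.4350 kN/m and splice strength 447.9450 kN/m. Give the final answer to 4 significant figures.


Eff = 447.9450 / 2360.4350 * 100
Eff = 18.98 %


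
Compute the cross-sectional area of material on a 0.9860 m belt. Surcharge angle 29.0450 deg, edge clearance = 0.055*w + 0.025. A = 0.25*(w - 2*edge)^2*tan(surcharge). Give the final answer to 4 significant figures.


edge = 0.055*0.9860 + 0.025 = 0.07923 m
ew = 0.9860 - 2*0.07923 = 0.82754 m
A = 0.25 * 0.82754^2 * tan(29.0450 deg)
A = 0.09508 m^2


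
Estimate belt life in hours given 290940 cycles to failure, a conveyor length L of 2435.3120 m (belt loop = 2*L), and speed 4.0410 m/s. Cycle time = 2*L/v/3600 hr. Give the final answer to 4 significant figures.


cycle_time = 2 * 2435.3120 / 4.0410 / 3600 = 0.334806 hr
life = 290940 * 0.334806 = 97410 hours


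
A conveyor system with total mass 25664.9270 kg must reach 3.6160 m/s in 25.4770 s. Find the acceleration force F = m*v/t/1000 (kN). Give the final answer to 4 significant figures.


F = 25664.9270 * 3.6160 / 25.4770 / 1000
F = 3.643 kN


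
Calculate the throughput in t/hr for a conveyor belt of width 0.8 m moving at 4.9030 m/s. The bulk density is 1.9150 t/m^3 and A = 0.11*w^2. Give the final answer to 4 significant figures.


A = 0.11 * 0.8^2 = 0.0704 m^2
C = 0.0704 * 4.9030 * 1.9150 * 3600
C = 2380 t/hr


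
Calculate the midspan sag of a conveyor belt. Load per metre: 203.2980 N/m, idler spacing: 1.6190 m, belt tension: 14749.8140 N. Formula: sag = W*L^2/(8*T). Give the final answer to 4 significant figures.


sag = 203.2980 * 1.6190^2 / (8 * 14749.8140)
sag = 0.004516 m


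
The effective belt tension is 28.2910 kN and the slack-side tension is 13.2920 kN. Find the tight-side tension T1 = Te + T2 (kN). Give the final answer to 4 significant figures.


T1 = Te + T2 = 28.2910 + 13.2920
T1 = 41.58 kN


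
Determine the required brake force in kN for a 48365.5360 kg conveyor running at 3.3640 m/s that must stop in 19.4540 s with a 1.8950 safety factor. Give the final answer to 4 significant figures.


F = 48365.5360 * 3.3640 / 19.4540 * 1.8950 / 1000
F = 15.85 kN


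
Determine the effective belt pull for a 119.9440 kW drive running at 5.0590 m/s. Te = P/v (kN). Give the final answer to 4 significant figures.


Te = P / v = 119.9440 / 5.0590
Te = 23.71 kN


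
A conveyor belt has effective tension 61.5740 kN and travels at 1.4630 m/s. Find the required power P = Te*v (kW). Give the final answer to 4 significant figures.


P = Te * v = 61.5740 * 1.4630
P = 90.08 kW


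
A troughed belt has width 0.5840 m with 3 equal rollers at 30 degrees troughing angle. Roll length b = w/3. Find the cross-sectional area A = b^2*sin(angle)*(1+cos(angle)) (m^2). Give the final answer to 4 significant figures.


b = 0.5840/3 = 0.194667 m
A = 0.194667^2 * sin(30 deg) * (1 + cos(30 deg))
A = 0.03536 m^2


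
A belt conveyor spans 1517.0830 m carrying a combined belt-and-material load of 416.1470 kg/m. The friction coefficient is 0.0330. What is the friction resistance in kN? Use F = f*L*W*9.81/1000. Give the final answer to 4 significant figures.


F = 0.0330 * 1517.0830 * 416.1470 * 9.81 / 1000
F = 204.4 kN


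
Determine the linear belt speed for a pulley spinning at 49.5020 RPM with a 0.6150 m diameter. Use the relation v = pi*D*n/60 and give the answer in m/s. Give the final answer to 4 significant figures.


v = pi * 0.6150 * 49.5020 / 60
v = 1.594 m/s


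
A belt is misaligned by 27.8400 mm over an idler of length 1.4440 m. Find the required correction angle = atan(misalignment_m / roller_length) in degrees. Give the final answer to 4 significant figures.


misalign_m = 27.8400 / 1000 = 0.027840 m
angle = atan(0.027840 / 1.4440)
angle = 1.105 deg


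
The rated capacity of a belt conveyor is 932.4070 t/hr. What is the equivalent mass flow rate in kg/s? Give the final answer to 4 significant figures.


m_dot = 932.4070 * 1000 / 3600
m_dot = 259.0 kg/s


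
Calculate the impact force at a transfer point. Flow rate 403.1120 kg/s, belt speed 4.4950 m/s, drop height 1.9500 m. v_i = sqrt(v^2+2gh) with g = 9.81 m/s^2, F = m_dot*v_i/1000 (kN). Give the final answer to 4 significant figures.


v_i = sqrt(4.4950^2 + 2*9.81*1.9500) = 7.64618 m/s
F = 403.1120 * 7.64618 / 1000
F = 3.082 kN


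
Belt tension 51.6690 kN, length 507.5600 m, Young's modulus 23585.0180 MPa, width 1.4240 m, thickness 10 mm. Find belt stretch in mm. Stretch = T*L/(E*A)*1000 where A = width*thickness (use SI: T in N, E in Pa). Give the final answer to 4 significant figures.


A = 1.4240 * 0.01 = 0.01424 m^2
Stretch = 51.6690*1000 * 507.5600 / (23585.0180e6 * 0.01424) * 1000
Stretch = 78.09 mm


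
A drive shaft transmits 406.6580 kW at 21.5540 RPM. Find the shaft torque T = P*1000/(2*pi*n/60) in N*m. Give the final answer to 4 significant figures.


omega = 2*pi*21.5540/60 = 2.25713 rad/s
T = 406.6580*1000 / 2.25713
T = 180200 N*m


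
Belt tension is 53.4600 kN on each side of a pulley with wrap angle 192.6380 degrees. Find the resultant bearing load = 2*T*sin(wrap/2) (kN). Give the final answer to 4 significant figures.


F = 2 * 53.4600 * sin(192.6380/2 deg)
F = 106.3 kN


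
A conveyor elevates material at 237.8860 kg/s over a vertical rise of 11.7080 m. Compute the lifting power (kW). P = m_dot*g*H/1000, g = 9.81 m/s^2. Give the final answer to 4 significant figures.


P = 237.8860 * 9.81 * 11.7080 / 1000
P = 27.32 kW


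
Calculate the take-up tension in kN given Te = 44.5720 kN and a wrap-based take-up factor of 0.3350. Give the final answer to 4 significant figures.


T_tu = 44.5720 * 0.3350
T_tu = 14.93 kN


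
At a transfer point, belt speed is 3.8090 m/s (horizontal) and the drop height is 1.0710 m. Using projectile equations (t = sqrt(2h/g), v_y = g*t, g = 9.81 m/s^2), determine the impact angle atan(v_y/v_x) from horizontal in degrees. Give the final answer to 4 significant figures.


t = sqrt(2*1.0710/9.81) = 0.467278 s
v_y = 9.81 * 0.467278 = 4.584 m/s
angle = atan(4.584 / 3.8090) = 50.28 deg


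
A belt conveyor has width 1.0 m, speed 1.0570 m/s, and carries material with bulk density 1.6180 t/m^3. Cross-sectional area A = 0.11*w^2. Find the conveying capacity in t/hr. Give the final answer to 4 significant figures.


A = 0.11 * 1.0^2 = 0.11 m^2
C = 0.11 * 1.0570 * 1.6180 * 3600
C = 677.2 t/hr


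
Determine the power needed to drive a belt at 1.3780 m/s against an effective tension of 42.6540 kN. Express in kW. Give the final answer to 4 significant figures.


P = Te * v = 42.6540 * 1.3780
P = 58.78 kW


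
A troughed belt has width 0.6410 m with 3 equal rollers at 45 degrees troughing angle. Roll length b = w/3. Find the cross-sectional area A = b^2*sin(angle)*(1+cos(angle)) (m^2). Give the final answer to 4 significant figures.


b = 0.6410/3 = 0.213667 m
A = 0.213667^2 * sin(45 deg) * (1 + cos(45 deg))
A = 0.05511 m^2


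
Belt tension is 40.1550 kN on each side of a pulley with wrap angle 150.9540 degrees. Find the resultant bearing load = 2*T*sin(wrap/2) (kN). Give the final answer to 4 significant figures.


F = 2 * 40.1550 * sin(150.9540/2 deg)
F = 77.74 kN


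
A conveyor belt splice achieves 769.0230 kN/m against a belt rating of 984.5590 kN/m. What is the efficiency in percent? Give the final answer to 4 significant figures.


Eff = 769.0230 / 984.5590 * 100
Eff = 78.11 %


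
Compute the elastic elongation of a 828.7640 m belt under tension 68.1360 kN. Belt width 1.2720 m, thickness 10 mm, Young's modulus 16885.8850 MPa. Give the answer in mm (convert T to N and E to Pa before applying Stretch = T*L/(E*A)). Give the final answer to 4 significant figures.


A = 1.2720 * 0.01 = 0.01272 m^2
Stretch = 68.1360*1000 * 828.7640 / (16885.8850e6 * 0.01272) * 1000
Stretch = 262.9 mm


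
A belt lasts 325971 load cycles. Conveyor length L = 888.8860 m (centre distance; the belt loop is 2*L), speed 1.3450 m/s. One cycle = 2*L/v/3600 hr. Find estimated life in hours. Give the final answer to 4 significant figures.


cycle_time = 2 * 888.8860 / 1.3450 / 3600 = 0.367157 hr
life = 325971 * 0.367157 = 119700 hours


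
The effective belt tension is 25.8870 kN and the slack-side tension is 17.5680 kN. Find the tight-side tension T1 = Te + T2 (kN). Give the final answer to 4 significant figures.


T1 = Te + T2 = 25.8870 + 17.5680
T1 = 43.45 kN


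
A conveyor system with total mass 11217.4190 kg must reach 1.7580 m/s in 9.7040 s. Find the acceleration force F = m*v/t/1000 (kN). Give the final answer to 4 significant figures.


F = 11217.4190 * 1.7580 / 9.7040 / 1000
F = 2.032 kN


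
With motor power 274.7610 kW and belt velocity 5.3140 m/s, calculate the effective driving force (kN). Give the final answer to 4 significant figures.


Te = P / v = 274.7610 / 5.3140
Te = 51.71 kN


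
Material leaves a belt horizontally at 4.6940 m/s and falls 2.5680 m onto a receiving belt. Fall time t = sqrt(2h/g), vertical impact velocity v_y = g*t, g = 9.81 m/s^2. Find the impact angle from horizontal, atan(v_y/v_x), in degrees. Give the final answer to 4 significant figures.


t = sqrt(2*2.5680/9.81) = 0.723566 s
v_y = 9.81 * 0.723566 = 7.09818 m/s
angle = atan(7.09818 / 4.6940) = 56.52 deg


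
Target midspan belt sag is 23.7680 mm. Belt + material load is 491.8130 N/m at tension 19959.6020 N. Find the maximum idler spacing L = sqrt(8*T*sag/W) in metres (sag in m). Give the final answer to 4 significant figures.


sag = 23.7680/1000 = 0.023768 m
L = sqrt(8 * 19959.6020 * 0.023768 / 491.8130)
L = 2.778 m


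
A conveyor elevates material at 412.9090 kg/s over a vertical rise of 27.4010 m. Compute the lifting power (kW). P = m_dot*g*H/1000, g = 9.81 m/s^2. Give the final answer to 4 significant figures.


P = 412.9090 * 9.81 * 27.4010 / 1000
P = 111.0 kW


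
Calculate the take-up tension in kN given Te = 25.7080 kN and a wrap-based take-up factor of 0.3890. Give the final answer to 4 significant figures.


T_tu = 25.7080 * 0.3890
T_tu = 10.00 kN


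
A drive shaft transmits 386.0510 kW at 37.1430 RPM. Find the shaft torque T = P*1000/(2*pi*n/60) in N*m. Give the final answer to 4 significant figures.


omega = 2*pi*37.1430/60 = 3.88961 rad/s
T = 386.0510*1000 / 3.88961
T = 99250 N*m


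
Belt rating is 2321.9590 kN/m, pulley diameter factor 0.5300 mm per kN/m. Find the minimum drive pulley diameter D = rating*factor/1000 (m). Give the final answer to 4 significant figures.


D = 2321.9590 * 0.5300 / 1000
D = 1.231 m


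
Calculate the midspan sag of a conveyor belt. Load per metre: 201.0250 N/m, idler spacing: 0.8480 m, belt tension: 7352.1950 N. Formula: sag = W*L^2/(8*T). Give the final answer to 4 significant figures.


sag = 201.0250 * 0.8480^2 / (8 * 7352.1950)
sag = 0.002458 m


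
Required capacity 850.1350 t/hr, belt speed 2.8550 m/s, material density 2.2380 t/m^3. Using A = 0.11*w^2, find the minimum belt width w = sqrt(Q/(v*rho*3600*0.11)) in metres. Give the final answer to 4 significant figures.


A_req = 850.1350 / (2.8550 * 2.2380 * 3600) = 0.0369589 m^2
w = sqrt(0.0369589 / 0.11)
w = 0.5796 m


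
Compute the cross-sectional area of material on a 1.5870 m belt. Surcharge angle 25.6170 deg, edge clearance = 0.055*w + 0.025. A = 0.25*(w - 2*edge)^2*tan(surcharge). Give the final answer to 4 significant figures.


edge = 0.055*1.5870 + 0.025 = 0.112285 m
ew = 1.5870 - 2*0.112285 = 1.36243 m
A = 0.25 * 1.36243^2 * tan(25.6170 deg)
A = 0.2225 m^2


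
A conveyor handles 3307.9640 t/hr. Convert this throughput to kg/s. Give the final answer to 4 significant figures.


m_dot = 3307.9640 * 1000 / 3600
m_dot = 918.9 kg/s


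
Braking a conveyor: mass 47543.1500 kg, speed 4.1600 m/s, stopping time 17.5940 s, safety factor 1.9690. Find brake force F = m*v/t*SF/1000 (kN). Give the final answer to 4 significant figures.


F = 47543.1500 * 4.1600 / 17.5940 * 1.9690 / 1000
F = 22.13 kN


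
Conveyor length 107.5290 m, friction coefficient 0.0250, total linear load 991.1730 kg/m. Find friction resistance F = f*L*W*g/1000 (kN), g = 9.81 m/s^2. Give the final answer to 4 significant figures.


F = 0.0250 * 107.5290 * 991.1730 * 9.81 / 1000
F = 26.14 kN


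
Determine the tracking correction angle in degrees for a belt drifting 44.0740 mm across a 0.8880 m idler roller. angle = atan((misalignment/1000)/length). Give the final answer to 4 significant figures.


misalign_m = 44.0740 / 1000 = 0.044074 m
angle = atan(0.044074 / 0.8880)
angle = 2.841 deg


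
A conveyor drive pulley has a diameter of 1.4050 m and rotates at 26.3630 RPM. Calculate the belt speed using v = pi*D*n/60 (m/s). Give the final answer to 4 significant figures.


v = pi * 1.4050 * 26.3630 / 60
v = 1.939 m/s


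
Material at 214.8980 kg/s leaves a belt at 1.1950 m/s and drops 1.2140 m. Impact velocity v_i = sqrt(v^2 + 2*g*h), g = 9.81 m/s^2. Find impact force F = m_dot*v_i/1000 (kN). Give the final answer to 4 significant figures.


v_i = sqrt(1.1950^2 + 2*9.81*1.2140) = 5.02461 m/s
F = 214.8980 * 5.02461 / 1000
F = 1.080 kN


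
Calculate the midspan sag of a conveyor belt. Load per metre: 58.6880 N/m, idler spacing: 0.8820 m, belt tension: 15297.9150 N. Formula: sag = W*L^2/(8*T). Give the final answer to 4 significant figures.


sag = 58.6880 * 0.8820^2 / (8 * 15297.9150)
sag = 0.0003730 m


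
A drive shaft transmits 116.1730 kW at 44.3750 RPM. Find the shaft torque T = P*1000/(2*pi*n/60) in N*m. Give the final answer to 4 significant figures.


omega = 2*pi*44.3750/60 = 4.64694 rad/s
T = 116.1730*1000 / 4.64694
T = 25000 N*m


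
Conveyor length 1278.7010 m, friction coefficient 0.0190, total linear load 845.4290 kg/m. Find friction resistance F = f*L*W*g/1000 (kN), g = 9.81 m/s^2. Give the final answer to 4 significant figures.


F = 0.0190 * 1278.7010 * 845.4290 * 9.81 / 1000
F = 201.5 kN


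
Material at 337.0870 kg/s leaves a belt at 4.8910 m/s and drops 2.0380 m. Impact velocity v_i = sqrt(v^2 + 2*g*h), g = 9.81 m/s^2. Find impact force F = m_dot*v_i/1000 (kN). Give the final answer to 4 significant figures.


v_i = sqrt(4.8910^2 + 2*9.81*2.0380) = 7.99421 m/s
F = 337.0870 * 7.99421 / 1000
F = 2.695 kN


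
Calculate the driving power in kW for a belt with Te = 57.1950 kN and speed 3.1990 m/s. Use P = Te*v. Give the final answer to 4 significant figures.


P = Te * v = 57.1950 * 3.1990
P = 183.0 kW


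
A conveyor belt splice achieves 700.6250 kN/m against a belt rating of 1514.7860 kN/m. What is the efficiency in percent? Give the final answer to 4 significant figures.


Eff = 700.6250 / 1514.7860 * 100
Eff = 46.25 %


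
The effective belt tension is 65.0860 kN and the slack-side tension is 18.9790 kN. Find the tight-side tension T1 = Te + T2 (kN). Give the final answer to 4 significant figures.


T1 = Te + T2 = 65.0860 + 18.9790
T1 = 84.06 kN


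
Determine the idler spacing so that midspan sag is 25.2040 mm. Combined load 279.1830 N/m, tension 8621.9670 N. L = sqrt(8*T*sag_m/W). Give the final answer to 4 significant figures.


sag = 25.2040/1000 = 0.025204 m
L = sqrt(8 * 8621.9670 * 0.025204 / 279.1830)
L = 2.495 m


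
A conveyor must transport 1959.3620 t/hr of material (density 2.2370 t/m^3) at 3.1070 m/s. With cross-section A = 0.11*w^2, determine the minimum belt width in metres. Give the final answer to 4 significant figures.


A_req = 1959.3620 / (3.1070 * 2.2370 * 3600) = 0.0783078 m^2
w = sqrt(0.0783078 / 0.11)
w = 0.8437 m


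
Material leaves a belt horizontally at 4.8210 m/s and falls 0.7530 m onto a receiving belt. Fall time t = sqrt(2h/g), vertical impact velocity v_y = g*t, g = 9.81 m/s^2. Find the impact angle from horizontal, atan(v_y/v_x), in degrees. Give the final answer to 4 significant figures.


t = sqrt(2*0.7530/9.81) = 0.391812 s
v_y = 9.81 * 0.391812 = 3.84368 m/s
angle = atan(3.84368 / 4.8210) = 38.56 deg


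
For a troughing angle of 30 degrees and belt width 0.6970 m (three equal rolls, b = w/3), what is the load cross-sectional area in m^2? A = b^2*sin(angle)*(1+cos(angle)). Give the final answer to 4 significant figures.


b = 0.6970/3 = 0.232333 m
A = 0.232333^2 * sin(30 deg) * (1 + cos(30 deg))
A = 0.05036 m^2


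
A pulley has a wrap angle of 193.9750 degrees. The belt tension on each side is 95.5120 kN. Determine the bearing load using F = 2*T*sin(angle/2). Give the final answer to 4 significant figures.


F = 2 * 95.5120 * sin(193.9750/2 deg)
F = 189.6 kN


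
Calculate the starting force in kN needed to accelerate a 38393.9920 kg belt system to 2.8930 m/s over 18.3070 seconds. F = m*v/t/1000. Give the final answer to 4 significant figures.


F = 38393.9920 * 2.8930 / 18.3070 / 1000
F = 6.067 kN


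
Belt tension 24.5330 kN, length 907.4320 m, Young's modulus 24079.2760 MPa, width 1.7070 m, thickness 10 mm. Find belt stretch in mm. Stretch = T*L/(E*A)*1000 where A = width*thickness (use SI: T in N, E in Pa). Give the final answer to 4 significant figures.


A = 1.7070 * 0.01 = 0.01707 m^2
Stretch = 24.5330*1000 * 907.4320 / (24079.2760e6 * 0.01707) * 1000
Stretch = 54.16 mm


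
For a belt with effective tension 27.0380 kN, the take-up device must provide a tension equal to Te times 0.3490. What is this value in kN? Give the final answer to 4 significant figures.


T_tu = 27.0380 * 0.3490
T_tu = 9.436 kN


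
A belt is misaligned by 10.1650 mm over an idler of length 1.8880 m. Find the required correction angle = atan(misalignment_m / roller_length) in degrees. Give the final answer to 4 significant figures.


misalign_m = 10.1650 / 1000 = 0.010165 m
angle = atan(0.010165 / 1.8880)
angle = 0.3085 deg


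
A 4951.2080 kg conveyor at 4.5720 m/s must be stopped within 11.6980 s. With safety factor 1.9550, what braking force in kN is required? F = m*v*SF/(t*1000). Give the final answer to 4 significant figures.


F = 4951.2080 * 4.5720 / 11.6980 * 1.9550 / 1000
F = 3.783 kN


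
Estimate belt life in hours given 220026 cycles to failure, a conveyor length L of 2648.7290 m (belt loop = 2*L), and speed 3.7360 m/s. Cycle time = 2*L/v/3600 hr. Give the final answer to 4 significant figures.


cycle_time = 2 * 2648.7290 / 3.7360 / 3600 = 0.393875 hr
life = 220026 * 0.393875 = 86660 hours


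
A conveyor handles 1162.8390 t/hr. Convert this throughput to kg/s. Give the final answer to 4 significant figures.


m_dot = 1162.8390 * 1000 / 3600
m_dot = 323.0 kg/s


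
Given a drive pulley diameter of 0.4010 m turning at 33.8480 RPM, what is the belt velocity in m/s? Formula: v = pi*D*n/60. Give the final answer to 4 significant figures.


v = pi * 0.4010 * 33.8480 / 60
v = 0.7107 m/s


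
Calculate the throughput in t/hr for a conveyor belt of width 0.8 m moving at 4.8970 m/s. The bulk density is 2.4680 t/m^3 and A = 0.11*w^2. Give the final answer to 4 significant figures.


A = 0.11 * 0.8^2 = 0.0704 m^2
C = 0.0704 * 4.8970 * 2.4680 * 3600
C = 3063 t/hr


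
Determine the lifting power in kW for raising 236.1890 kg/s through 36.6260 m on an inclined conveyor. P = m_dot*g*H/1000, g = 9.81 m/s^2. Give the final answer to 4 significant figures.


P = 236.1890 * 9.81 * 36.6260 / 1000
P = 84.86 kW


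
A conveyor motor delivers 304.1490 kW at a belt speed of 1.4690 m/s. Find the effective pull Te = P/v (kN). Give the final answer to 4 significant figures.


Te = P / v = 304.1490 / 1.4690
Te = 207.0 kN


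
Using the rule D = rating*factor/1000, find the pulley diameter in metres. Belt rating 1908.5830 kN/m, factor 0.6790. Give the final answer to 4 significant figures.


D = 1908.5830 * 0.6790 / 1000
D = 1.296 m


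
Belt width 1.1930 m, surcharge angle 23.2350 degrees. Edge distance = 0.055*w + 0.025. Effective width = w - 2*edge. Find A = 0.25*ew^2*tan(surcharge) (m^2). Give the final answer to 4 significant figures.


edge = 0.055*1.1930 + 0.025 = 0.090615 m
ew = 1.1930 - 2*0.090615 = 1.01177 m
A = 0.25 * 1.01177^2 * tan(23.2350 deg)
A = 0.1099 m^2


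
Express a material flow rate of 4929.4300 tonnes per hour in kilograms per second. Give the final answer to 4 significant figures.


m_dot = 4929.4300 * 1000 / 3600
m_dot = 1369 kg/s


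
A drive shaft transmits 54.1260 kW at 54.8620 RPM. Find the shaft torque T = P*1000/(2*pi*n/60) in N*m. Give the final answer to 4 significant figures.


omega = 2*pi*54.8620/60 = 5.74514 rad/s
T = 54.1260*1000 / 5.74514
T = 9421 N*m


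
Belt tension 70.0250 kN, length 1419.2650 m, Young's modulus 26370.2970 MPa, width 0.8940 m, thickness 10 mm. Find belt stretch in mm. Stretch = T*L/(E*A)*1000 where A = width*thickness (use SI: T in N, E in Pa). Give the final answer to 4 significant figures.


A = 0.8940 * 0.01 = 0.00894 m^2
Stretch = 70.0250*1000 * 1419.2650 / (26370.2970e6 * 0.00894) * 1000
Stretch = 421.6 mm


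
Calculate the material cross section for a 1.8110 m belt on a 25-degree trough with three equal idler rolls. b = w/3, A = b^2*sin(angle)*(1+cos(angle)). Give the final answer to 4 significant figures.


b = 1.8110/3 = 0.603667 m
A = 0.603667^2 * sin(25 deg) * (1 + cos(25 deg))
A = 0.2936 m^2


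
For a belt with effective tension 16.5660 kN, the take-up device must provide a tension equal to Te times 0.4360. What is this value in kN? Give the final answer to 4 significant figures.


T_tu = 16.5660 * 0.4360
T_tu = 7.223 kN


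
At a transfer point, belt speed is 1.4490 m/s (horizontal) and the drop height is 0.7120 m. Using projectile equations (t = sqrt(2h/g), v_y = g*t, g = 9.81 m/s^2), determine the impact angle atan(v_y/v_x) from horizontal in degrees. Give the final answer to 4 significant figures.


t = sqrt(2*0.7120/9.81) = 0.380996 s
v_y = 9.81 * 0.380996 = 3.73757 m/s
angle = atan(3.73757 / 1.4490) = 68.81 deg


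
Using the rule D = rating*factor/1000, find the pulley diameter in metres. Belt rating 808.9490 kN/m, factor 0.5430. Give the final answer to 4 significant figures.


D = 808.9490 * 0.5430 / 1000
D = 0.4393 m


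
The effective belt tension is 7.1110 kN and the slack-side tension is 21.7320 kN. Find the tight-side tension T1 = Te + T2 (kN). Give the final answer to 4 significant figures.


T1 = Te + T2 = 7.1110 + 21.7320
T1 = 28.84 kN


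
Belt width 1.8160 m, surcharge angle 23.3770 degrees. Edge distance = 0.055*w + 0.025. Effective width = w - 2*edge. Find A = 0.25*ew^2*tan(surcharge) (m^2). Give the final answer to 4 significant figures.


edge = 0.055*1.8160 + 0.025 = 0.12488 m
ew = 1.8160 - 2*0.12488 = 1.56624 m
A = 0.25 * 1.56624^2 * tan(23.3770 deg)
A = 0.2651 m^2


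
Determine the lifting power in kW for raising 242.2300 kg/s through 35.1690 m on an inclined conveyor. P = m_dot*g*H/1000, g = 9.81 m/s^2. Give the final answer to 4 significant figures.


P = 242.2300 * 9.81 * 35.1690 / 1000
P = 83.57 kW


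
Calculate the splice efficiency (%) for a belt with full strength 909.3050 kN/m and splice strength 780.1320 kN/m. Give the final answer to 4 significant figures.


Eff = 780.1320 / 909.3050 * 100
Eff = 85.79 %


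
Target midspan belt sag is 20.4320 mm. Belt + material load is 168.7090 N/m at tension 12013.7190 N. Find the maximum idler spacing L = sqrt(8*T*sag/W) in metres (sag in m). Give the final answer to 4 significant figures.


sag = 20.4320/1000 = 0.020432 m
L = sqrt(8 * 12013.7190 * 0.020432 / 168.7090)
L = 3.412 m


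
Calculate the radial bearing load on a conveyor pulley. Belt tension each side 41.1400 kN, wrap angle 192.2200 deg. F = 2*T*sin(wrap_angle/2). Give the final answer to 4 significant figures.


F = 2 * 41.1400 * sin(192.2200/2 deg)
F = 81.81 kN


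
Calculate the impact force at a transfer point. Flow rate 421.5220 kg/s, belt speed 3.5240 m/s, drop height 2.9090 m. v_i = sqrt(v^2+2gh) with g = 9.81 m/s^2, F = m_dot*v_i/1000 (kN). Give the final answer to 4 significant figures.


v_i = sqrt(3.5240^2 + 2*9.81*2.9090) = 8.33626 m/s
F = 421.5220 * 8.33626 / 1000
F = 3.514 kN


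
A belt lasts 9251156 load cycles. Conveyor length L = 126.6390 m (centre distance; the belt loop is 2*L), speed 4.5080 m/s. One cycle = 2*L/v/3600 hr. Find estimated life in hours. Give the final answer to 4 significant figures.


cycle_time = 2 * 126.6390 / 4.5080 / 3600 = 0.0156067 hr
life = 9251156 * 0.0156067 = 144400 hours


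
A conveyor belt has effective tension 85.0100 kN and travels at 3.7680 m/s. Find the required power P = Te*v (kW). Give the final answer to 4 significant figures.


P = Te * v = 85.0100 * 3.7680
P = 320.3 kW


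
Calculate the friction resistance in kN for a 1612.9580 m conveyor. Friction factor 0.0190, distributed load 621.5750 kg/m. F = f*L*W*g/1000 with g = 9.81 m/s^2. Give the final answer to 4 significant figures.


F = 0.0190 * 1612.9580 * 621.5750 * 9.81 / 1000
F = 186.9 kN


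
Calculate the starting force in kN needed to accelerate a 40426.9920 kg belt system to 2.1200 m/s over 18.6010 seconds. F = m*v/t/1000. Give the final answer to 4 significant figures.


F = 40426.9920 * 2.1200 / 18.6010 / 1000
F = 4.608 kN


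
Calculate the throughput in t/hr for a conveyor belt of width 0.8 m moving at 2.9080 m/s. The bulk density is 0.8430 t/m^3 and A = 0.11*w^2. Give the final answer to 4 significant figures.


A = 0.11 * 0.8^2 = 0.0704 m^2
C = 0.0704 * 2.9080 * 0.8430 * 3600
C = 621.3 t/hr


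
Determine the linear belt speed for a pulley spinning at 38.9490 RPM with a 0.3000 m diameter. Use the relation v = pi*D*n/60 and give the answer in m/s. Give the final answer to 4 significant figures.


v = pi * 0.3000 * 38.9490 / 60
v = 0.6118 m/s


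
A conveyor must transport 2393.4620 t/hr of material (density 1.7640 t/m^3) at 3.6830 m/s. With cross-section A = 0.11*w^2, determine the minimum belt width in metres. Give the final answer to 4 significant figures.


A_req = 2393.4620 / (3.6830 * 1.7640 * 3600) = 0.102335 m^2
w = sqrt(0.102335 / 0.11)
w = 0.9645 m


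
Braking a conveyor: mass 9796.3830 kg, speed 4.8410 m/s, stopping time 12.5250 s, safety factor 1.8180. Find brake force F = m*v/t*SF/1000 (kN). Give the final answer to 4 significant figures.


F = 9796.3830 * 4.8410 / 12.5250 * 1.8180 / 1000
F = 6.884 kN


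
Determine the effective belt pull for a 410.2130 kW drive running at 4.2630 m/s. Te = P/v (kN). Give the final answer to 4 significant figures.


Te = P / v = 410.2130 / 4.2630
Te = 96.23 kN


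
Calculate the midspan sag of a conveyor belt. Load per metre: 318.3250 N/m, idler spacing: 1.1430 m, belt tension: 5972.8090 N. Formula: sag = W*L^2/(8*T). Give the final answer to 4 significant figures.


sag = 318.3250 * 1.1430^2 / (8 * 5972.8090)
sag = 0.008704 m


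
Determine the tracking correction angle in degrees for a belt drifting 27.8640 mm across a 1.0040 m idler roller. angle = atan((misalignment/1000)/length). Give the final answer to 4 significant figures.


misalign_m = 27.8640 / 1000 = 0.027864 m
angle = atan(0.027864 / 1.0040)
angle = 1.590 deg


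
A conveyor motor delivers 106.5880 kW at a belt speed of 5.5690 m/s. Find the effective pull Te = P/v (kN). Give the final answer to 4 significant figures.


Te = P / v = 106.5880 / 5.5690
Te = 19.14 kN


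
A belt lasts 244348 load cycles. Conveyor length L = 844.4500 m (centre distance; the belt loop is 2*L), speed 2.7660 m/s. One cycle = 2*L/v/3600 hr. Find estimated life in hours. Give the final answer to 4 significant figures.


cycle_time = 2 * 844.4500 / 2.7660 / 3600 = 0.169609 hr
life = 244348 * 0.169609 = 41440 hours


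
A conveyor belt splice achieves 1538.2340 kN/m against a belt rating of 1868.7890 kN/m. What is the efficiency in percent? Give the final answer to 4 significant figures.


Eff = 1538.2340 / 1868.7890 * 100
Eff = 82.31 %


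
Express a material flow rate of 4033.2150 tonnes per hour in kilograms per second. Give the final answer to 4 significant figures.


m_dot = 4033.2150 * 1000 / 3600
m_dot = 1120 kg/s


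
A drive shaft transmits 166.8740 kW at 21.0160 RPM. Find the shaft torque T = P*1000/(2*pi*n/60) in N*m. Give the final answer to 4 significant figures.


omega = 2*pi*21.0160/60 = 2.20079 rad/s
T = 166.8740*1000 / 2.20079
T = 75820 N*m


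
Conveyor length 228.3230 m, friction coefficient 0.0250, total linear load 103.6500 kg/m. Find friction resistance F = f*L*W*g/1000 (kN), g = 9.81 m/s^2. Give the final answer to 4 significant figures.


F = 0.0250 * 228.3230 * 103.6500 * 9.81 / 1000
F = 5.804 kN


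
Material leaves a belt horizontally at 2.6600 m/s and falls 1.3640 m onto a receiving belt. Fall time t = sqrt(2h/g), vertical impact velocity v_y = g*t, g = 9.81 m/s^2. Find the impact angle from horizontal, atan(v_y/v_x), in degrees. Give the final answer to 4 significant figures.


t = sqrt(2*1.3640/9.81) = 0.527336 s
v_y = 9.81 * 0.527336 = 5.17317 m/s
angle = atan(5.17317 / 2.6600) = 62.79 deg


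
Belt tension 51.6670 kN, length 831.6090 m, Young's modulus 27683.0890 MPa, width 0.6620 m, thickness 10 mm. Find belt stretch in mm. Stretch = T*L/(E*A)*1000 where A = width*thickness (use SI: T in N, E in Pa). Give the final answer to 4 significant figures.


A = 0.6620 * 0.01 = 0.00662 m^2
Stretch = 51.6670*1000 * 831.6090 / (27683.0890e6 * 0.00662) * 1000
Stretch = 234.5 mm


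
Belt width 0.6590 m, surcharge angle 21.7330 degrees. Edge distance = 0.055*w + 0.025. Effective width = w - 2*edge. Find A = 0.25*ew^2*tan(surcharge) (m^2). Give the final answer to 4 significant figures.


edge = 0.055*0.6590 + 0.025 = 0.061245 m
ew = 0.6590 - 2*0.061245 = 0.53651 m
A = 0.25 * 0.53651^2 * tan(21.7330 deg)
A = 0.02868 m^2


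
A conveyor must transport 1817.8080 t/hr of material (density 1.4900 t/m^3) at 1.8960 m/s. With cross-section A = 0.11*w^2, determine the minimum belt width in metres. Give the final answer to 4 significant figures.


A_req = 1817.8080 / (1.8960 * 1.4900 * 3600) = 0.17874 m^2
w = sqrt(0.17874 / 0.11)
w = 1.275 m
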